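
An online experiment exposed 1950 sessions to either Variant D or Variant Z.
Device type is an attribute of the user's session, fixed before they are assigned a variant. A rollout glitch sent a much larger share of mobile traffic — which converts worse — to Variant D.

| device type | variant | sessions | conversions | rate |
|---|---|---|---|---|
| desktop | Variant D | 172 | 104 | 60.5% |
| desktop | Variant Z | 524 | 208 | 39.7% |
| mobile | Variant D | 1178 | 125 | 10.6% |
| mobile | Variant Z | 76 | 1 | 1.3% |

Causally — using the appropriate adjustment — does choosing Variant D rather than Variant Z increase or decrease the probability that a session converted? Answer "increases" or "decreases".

increases

Variant D is higher inside every device type stratum but Variant Z is higher in aggregate. Whether to stratify depends on how device type relates to the variant.
The imbalance in device type arose from how sessions were allocated, not from anything the variant did; and device type independently affects the outcome. The pooled gap is confounded — condition on device type.
Within each level — desktop: 60.5% vs 39.7%; mobile: 10.6% vs 1.3% — Variant D is higher every time.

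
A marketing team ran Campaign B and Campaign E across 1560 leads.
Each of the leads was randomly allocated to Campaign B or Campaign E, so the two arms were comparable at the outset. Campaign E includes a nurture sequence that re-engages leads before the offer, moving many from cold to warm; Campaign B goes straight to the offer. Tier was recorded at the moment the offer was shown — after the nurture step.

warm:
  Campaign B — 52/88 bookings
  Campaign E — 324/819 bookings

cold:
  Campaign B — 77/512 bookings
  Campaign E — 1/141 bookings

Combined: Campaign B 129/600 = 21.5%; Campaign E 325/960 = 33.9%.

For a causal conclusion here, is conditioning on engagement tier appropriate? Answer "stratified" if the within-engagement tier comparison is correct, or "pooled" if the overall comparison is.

pooled

Engagement tier lies on the pathway campaign → engagement tier → outcome, so adjusting for it blocks the indirect effect. For the total causal effect of campaign, use the unadjusted pooled rates.
Pooled: Campaign B 21.5% vs Campaign E 33.9%; Campaign E is higher overall.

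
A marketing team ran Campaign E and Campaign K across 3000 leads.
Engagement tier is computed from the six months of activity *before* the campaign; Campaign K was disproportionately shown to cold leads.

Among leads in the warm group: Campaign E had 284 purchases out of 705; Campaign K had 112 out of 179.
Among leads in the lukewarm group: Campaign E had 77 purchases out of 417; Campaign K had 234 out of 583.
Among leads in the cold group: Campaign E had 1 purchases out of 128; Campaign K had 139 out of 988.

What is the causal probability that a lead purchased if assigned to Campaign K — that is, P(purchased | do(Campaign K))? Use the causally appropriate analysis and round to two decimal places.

0.37

Here engagement tier is a common cause — it drives both which campaign a case falls under and the outcome. The crude comparison mixes populations; the stratum-specific rates are the causally relevant ones.
Standardising Campaign K to the population engagement tier mix: 0.295·112/179 + 0.333·234/583 + 0.372·139/988 = 0.370.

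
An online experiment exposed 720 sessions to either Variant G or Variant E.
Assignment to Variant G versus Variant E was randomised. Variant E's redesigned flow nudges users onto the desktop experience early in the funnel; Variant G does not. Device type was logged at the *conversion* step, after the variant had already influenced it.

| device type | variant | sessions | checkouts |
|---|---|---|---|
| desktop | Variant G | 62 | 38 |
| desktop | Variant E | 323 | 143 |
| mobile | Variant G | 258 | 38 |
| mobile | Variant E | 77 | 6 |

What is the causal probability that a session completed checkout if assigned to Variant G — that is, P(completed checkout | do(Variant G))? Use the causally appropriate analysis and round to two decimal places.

The device type-specific comparison favours Variant G throughout, but the pooled figures favour Variant E. The question is whether to condition on device type.
Device type is recorded after the variant and is itself shifted by it — it sits on the causal path from variant to outcome. Conditioning on a mediator would strip out part of the effect we want; the pooled comparison gives the total causal effect.
So P(outcome | do(Variant G)) is just the pooled rate for Variant G: 76/320 = 0.237.

0.24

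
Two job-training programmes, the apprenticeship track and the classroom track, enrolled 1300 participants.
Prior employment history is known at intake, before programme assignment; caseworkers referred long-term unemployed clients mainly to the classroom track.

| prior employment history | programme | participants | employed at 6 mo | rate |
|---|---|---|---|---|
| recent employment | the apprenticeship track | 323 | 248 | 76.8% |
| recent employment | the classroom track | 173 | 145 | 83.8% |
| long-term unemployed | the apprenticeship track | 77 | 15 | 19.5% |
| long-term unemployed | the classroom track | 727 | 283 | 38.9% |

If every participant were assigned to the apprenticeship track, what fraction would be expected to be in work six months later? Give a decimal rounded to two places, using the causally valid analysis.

The imbalance in prior employment history arose from how participants were allocated, not from anything the programme did; and prior employment history independently affects the outcome. The pooled gap is confounded — condition on prior employment history.
Standardising the apprenticeship track to the population prior employment history mix: 0.382·248/323 + 0.618·15/77 = 0.413.

0.41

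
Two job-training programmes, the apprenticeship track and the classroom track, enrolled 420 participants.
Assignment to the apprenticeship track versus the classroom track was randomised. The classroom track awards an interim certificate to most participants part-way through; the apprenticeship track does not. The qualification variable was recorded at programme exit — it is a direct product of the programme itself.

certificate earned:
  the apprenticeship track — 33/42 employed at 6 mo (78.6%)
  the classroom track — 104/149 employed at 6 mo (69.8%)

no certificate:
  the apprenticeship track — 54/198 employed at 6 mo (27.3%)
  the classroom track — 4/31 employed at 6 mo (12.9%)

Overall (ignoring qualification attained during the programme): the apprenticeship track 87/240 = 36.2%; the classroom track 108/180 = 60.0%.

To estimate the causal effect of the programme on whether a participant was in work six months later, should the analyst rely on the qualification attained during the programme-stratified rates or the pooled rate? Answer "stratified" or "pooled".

pooled

Within every qualification attained during the programme level the apprenticeship track has the higher rate, yet pooled the classroom track does — Simpson's reversal.
Qualification attained during the programme here is a post-treatment variable shaped by the programme; conditioning on it would introduce bias rather than remove it. The overall comparison is the causal one.
Pooled: the apprenticeship track 36.2% vs the classroom track 60.0%; the classroom track is higher overall.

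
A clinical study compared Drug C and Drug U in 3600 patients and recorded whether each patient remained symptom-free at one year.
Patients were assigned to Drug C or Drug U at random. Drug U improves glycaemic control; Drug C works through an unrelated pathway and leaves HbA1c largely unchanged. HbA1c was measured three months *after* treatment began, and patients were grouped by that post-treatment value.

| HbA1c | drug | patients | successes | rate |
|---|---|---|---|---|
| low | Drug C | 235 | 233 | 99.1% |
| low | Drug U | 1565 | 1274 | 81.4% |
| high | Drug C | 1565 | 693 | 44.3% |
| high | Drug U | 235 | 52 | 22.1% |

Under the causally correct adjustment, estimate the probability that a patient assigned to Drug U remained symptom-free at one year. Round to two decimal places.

0.74

The HbA1c-specific comparison favours Drug C throughout, but the pooled figures favour Drug U. The question is whether to condition on HbA1c.
HbA1c is recorded after the drug and is itself shifted by it — it sits on the causal path from drug to outcome. Conditioning on a mediator would strip out part of the effect we want; the pooled comparison gives the total causal effect.
So P(outcome | do(Drug U)) is just the pooled rate for Drug U: 1326/1800 = 0.737.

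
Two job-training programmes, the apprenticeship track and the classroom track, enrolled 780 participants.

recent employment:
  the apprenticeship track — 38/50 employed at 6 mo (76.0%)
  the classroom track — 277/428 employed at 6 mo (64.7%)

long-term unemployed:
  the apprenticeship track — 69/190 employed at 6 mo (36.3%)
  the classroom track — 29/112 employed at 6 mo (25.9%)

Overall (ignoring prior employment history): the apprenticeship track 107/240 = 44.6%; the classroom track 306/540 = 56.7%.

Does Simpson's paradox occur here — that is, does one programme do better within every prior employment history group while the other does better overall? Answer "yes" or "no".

Within each prior employment history level (recent employment 76.0% vs 64.7%; long-term unemployed 36.3% vs 25.9%), the apprenticeship track has the higher rate every time. Pooled: 44.6% vs 56.7% — the classroom track has the higher rate overall. The two comparisons disagree.

yes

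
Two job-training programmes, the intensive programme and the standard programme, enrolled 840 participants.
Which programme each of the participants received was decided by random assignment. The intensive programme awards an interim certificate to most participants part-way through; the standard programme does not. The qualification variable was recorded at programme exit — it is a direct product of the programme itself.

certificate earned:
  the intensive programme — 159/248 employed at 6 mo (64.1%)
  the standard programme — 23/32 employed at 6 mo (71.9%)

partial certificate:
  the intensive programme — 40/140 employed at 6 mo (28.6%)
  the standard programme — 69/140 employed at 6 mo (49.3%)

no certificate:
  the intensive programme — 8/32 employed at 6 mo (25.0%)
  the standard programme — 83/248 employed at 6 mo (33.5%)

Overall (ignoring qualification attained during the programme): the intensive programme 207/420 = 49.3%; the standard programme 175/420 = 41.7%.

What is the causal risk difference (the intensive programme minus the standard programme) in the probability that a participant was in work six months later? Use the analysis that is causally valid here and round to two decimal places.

+0.08

The qualification attained during the programme-specific comparison favours the standard programme throughout, but the pooled figures favour the intensive programme. The question is whether to condition on qualification attained during the programme.
Qualification attained during the programme lies on the pathway programme → qualification attained during the programme → outcome, so adjusting for it blocks the indirect effect. For the total causal effect of programme, use the unadjusted pooled rates.
The causal difference is the pooled difference: 0.493 − 0.417 = +0.076.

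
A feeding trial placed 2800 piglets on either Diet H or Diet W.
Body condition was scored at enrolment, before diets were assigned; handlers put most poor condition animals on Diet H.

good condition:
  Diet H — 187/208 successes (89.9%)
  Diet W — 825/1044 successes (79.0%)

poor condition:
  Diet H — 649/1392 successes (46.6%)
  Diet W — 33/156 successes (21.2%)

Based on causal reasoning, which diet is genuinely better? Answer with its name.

Diet H

The stratified and pooled comparisons disagree (Diet H wins within each starting body condition; Diet W wins overall), so the answer turns on the causal role of starting body condition.
Here starting body condition is a common cause — it drives both which diet a case falls under and the outcome. The crude comparison mixes populations; the stratum-specific rates are the causally relevant ones.
Within each level — good condition: 89.9% vs 79.0%; poor condition: 46.6% vs 21.2% — Diet H is higher every time.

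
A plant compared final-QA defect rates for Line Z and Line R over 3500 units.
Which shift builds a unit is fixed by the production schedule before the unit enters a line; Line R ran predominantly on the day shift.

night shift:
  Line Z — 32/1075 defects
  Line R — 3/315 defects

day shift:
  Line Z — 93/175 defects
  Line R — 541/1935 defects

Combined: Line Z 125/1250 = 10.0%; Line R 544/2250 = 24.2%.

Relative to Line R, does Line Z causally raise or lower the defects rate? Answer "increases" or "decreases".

Nothing the line does changes shift; the imbalance is an allocation artefact. With shift also predicting the outcome, the pooled figure is confounded, and the within-stratum comparison is the causal one.
Within each level — night shift: 3.0% vs 1.0%; day shift: 53.1% vs 28.0% — Line R is lower every time.

increases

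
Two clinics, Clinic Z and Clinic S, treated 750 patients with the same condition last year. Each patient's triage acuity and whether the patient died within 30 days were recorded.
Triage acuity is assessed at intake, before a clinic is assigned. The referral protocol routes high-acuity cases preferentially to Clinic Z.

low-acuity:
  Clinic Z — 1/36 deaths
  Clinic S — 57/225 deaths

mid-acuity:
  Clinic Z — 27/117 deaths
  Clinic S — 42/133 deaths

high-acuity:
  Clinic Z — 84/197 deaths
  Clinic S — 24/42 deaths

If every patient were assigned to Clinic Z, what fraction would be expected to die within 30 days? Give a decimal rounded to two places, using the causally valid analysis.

0.22

The triage acuity-specific comparison favours Clinic Z throughout, but the pooled figures favour Clinic S. The question is whether to condition on triage acuity.
Triage acuity is set before the clinic has any effect — it is not caused by the clinic — and it independently drives the outcome. That makes it a confounder, so the causal comparison is within triage acuity levels.
Standardising Clinic Z to the population triage acuity mix: 0.348·1/36 + 0.333·27/117 + 0.319·84/197 = 0.222.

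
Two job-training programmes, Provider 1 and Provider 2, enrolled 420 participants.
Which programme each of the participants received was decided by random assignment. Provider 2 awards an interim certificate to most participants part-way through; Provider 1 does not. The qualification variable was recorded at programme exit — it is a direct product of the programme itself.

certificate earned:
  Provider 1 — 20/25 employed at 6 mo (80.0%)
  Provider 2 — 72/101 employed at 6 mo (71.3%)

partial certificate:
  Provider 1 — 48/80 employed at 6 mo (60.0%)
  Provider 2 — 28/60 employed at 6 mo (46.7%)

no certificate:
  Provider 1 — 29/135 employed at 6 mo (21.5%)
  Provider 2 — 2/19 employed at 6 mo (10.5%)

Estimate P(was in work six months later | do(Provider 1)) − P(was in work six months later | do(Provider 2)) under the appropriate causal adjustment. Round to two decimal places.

Because the programme influences qualification attained during the programme, qualification attained during the programme is a post-treatment mediator, not a confounder. Stratifying on it would bias the estimate; the causal effect is the crude pooled difference.
The causal difference is the pooled difference: 0.404 − 0.567 = -0.163.

-0.16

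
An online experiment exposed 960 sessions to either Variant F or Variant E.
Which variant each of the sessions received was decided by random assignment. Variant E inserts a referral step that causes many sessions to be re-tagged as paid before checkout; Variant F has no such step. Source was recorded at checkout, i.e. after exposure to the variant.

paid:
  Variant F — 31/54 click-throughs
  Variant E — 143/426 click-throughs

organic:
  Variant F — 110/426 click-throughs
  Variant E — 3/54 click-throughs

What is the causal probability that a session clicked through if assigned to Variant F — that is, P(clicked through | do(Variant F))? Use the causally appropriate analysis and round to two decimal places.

The stratified and pooled comparisons disagree (Variant F wins within each traffic source; Variant E wins overall), so the answer turns on the causal role of traffic source.
Traffic source is recorded after the variant and is itself shifted by it — it sits on the causal path from variant to outcome. Conditioning on a mediator would strip out part of the effect we want; the pooled comparison gives the total causal effect.
So P(outcome | do(Variant F)) is just the pooled rate for Variant F: 141/480 = 0.294.

0.29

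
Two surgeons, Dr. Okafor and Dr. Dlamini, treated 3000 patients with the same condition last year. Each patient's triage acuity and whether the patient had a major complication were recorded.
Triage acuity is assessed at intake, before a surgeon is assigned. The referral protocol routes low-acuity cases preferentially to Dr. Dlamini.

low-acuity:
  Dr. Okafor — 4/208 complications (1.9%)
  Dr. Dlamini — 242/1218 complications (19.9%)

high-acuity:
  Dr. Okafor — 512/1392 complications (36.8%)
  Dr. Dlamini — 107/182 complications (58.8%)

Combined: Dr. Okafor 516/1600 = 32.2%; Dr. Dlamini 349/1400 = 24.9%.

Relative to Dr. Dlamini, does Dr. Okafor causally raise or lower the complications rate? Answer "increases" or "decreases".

Triage acuity satisfies the back-door criterion: it is not a descendant of the surgeon, and it blocks the spurious path from surgeon to outcome. Adjusting for it (i.e., using the within-triage acuity rates) gives the causal effect.
Within each level — low-acuity: 1.9% vs 19.9%; high-acuity: 36.8% vs 58.8% — Dr. Okafor is lower every time.

decreases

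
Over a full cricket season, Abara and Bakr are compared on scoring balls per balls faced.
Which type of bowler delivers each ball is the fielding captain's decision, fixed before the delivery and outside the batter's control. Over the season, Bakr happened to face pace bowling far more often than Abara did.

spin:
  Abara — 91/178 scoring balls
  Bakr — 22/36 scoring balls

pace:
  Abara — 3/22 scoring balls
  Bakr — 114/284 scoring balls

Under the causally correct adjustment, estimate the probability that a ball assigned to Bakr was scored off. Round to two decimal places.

Nothing the player does changes bowling type; the imbalance is an allocation artefact. With bowling type also predicting the outcome, the pooled figure is confounded, and the within-stratum comparison is the causal one.
Standardising Bakr to the population bowling type mix: 0.412·22/36 + 0.588·114/284 = 0.488.

0.49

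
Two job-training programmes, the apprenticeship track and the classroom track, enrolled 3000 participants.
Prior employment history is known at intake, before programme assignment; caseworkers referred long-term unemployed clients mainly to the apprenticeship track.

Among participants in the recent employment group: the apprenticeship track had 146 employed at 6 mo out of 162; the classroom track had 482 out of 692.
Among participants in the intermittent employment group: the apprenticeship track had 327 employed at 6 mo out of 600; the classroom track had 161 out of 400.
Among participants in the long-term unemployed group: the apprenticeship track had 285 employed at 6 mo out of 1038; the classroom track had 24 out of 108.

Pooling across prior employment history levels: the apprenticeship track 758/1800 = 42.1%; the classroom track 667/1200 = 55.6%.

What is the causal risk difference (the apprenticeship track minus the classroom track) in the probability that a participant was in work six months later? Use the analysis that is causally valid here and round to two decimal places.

+0.13

Here prior employment history is a common cause — it drives both which programme a case falls under and the outcome. The crude comparison mixes populations; the stratum-specific rates are the causally relevant ones.
Adjusting over the population distribution of prior employment history: 0.285·(0.901−0.697) + 0.333·(0.545−0.403) + 0.382·(0.275−0.222) = +0.126.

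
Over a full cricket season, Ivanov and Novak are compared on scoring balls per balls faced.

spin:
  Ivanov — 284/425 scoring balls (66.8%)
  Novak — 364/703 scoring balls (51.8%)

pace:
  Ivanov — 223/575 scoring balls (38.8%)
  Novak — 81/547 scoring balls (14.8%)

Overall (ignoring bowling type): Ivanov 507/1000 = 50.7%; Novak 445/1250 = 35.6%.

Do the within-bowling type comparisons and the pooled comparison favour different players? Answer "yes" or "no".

Within each bowling type level (spin 66.8% vs 51.8%; pace 38.8% vs 14.8%), Ivanov has the higher rate every time. Pooled: 50.7% vs 35.6% — Ivanov has the higher rate overall. They agree.

no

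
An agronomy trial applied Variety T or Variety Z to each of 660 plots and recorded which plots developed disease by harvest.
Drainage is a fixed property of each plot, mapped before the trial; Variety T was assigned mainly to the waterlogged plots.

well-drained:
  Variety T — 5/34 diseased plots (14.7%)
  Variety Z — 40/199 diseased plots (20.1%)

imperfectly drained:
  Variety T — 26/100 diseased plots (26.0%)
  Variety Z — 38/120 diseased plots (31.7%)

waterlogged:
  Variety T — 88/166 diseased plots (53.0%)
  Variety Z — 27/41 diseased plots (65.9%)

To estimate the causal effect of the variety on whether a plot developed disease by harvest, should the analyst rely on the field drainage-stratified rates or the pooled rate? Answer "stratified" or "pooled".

Field drainage satisfies the back-door criterion: it is not a descendant of the variety, and it blocks the spurious path from variety to outcome. Adjusting for it (i.e., using the within-field drainage rates) gives the causal effect.
Within each level — well-drained: 14.7% vs 20.1%; imperfectly drained: 26.0% vs 31.7%; waterlogged: 53.0% vs 65.9% — Variety T is lower every time.

stratified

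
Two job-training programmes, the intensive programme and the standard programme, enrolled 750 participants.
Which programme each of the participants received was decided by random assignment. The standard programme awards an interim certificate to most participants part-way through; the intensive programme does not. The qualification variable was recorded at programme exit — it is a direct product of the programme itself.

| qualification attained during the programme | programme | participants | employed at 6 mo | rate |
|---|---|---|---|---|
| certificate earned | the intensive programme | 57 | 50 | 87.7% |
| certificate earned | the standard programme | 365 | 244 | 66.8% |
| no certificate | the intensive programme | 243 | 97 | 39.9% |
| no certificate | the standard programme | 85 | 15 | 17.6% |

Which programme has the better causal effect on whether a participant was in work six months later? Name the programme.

the standard programme

Within every qualification attained during the programme level the intensive programme has the higher rate, yet pooled the standard programme does — Simpson's reversal.
Qualification attained during the programme is downstream of the programme. One should not condition on a consequence of treatment, so the overall rates are the right comparison.
Pooled: the intensive programme 49.0% vs the standard programme 57.6%; the standard programme is higher overall.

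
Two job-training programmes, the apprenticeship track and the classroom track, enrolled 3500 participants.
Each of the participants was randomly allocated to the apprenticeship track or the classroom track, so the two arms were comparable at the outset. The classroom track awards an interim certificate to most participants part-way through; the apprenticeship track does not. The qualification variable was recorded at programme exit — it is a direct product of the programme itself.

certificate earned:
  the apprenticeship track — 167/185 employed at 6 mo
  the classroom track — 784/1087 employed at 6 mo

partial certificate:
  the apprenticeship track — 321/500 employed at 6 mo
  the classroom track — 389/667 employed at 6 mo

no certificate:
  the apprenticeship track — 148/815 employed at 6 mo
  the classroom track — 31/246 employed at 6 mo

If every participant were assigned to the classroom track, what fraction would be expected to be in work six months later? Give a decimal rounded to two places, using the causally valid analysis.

the apprenticeship track is higher inside every qualification attained during the programme stratum but the classroom track is higher in aggregate. Whether to stratify depends on how qualification attained during the programme relates to the programme.
Qualification attained during the programme here is a post-treatment variable shaped by the programme; conditioning on it would introduce bias rather than remove it. The overall comparison is the causal one.
So P(outcome | do(the classroom track)) is just the pooled rate for the classroom track: 1204/2000 = 0.602.

0.60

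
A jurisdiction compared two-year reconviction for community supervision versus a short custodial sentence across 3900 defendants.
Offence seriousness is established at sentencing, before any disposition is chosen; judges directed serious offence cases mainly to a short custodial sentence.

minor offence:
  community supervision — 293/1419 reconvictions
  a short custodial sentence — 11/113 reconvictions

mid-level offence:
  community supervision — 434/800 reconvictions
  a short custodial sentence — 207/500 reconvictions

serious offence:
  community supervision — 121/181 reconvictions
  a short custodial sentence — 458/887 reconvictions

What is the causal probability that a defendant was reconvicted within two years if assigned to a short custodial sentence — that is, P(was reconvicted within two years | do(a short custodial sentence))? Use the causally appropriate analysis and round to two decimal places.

a short custodial sentence is lower inside every offence seriousness stratum but community supervision is lower in aggregate. Whether to stratify depends on how offence seriousness relates to the disposition.
Offence seriousness differs across dispositions for reasons unrelated to any effect of the disposition itself, and it separately predicts the outcome — a classic confounder. We must compare within offence seriousness levels.
Standardising a short custodial sentence to the population offence seriousness mix: 0.393·11/113 + 0.333·207/500 + 0.274·458/887 = 0.318.

0.32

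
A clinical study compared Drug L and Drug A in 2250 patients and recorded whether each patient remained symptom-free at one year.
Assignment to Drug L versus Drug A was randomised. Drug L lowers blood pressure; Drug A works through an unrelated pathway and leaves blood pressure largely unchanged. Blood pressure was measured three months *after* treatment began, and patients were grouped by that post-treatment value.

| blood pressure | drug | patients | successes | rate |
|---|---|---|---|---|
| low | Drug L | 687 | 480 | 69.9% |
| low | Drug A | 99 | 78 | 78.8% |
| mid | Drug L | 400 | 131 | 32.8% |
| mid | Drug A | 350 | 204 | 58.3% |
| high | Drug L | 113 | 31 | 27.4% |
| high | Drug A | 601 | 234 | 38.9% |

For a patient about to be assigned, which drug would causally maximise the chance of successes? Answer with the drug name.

Blood pressure lies on the pathway drug → blood pressure → outcome, so adjusting for it blocks the indirect effect. For the total causal effect of drug, use the unadjusted pooled rates.
Pooled: Drug L 53.5% vs Drug A 49.1%; Drug L is higher overall.

Drug L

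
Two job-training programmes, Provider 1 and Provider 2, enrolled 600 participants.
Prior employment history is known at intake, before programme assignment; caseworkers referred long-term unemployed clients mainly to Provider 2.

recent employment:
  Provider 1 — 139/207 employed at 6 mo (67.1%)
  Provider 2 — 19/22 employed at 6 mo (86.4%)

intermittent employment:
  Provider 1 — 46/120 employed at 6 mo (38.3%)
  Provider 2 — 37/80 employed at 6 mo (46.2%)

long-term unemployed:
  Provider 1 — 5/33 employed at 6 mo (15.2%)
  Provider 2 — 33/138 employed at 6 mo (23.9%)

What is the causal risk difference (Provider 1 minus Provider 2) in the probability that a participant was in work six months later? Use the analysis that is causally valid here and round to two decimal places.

-0.12

Nothing the programme does changes prior employment history; the imbalance is an allocation artefact. With prior employment history also predicting the outcome, the pooled figure is confounded, and the within-stratum comparison is the causal one.
Adjusting over the population distribution of prior employment history: 0.382·(0.671−0.864) + 0.333·(0.383−0.463) + 0.285·(0.152−0.239) = -0.125.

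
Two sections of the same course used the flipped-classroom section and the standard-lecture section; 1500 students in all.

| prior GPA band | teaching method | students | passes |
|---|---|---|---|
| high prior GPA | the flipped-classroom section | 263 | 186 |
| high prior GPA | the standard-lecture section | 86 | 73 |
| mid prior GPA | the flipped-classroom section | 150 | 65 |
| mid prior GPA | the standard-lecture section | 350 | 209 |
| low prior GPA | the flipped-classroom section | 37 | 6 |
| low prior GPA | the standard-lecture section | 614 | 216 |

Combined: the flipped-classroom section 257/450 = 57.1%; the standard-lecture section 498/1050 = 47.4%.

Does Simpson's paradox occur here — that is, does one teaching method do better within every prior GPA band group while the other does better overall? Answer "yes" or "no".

Within each prior GPA band level (high prior GPA 70.7% vs 84.9%; mid prior GPA 43.3% vs 59.7%; low prior GPA 16.2% vs 35.2%), the standard-lecture section has the higher rate every time. Pooled: 57.1% vs 47.4% — the flipped-classroom section has the higher rate overall. The two comparisons disagree.

yes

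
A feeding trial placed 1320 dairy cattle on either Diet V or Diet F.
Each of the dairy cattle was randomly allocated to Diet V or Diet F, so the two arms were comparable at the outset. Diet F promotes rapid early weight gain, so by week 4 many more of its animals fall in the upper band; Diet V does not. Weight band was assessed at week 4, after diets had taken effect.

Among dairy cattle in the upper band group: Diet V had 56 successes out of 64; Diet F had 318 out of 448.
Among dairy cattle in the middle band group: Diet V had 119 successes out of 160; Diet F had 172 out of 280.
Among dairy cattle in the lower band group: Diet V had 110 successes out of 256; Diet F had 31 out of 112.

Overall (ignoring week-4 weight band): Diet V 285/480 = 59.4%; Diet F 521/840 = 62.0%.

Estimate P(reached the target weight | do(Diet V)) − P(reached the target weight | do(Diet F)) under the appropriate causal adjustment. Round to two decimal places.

-0.03

Week-4 weight band is recorded after the diet and is itself shifted by it — it sits on the causal path from diet to outcome. Conditioning on a mediator would strip out part of the effect we want; the pooled comparison gives the total causal effect.
The causal difference is the pooled difference: 0.594 − 0.620 = -0.026.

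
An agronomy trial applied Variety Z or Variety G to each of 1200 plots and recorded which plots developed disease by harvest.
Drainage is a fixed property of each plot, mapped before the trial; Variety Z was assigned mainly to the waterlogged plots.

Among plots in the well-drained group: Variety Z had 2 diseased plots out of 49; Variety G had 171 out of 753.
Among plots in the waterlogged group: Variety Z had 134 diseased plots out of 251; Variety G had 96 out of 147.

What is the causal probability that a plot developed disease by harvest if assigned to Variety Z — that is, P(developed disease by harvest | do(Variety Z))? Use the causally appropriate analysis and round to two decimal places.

0.20

Field drainage is set before the variety has any effect — it is not caused by the variety — and it independently drives the outcome. That makes it a confounder, so the causal comparison is within field drainage levels.
Standardising Variety Z to the population field drainage mix: 0.668·2/49 + 0.332·134/251 = 0.204.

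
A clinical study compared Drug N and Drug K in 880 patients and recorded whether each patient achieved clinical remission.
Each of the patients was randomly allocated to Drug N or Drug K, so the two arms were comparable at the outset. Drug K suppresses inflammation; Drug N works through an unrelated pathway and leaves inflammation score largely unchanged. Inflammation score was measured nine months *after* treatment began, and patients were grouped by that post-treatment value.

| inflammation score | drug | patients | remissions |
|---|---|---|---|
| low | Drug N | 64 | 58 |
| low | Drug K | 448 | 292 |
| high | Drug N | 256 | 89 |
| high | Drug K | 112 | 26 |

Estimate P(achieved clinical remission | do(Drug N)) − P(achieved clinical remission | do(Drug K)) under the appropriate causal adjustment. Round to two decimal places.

Within every inflammation score level Drug N has the higher rate, yet pooled Drug K does — Simpson's reversal.
Inflammation score is recorded after the drug and is itself shifted by it — it sits on the causal path from drug to outcome. Conditioning on a mediator would strip out part of the effect we want; the pooled comparison gives the total causal effect.
The causal difference is the pooled difference: 0.459 − 0.568 = -0.108.

-0.11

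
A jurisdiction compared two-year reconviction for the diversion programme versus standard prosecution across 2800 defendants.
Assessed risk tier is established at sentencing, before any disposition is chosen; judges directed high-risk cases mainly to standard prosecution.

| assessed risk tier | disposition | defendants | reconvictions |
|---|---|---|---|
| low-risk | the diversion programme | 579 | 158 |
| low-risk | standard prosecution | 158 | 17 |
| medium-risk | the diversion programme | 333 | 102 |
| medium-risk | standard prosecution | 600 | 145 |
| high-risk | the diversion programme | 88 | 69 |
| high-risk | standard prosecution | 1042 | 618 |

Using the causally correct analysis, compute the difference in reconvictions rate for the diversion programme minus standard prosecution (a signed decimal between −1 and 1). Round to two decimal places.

Nothing the disposition does changes assessed risk tier; the imbalance is an allocation artefact. With assessed risk tier also predicting the outcome, the pooled figure is confounded, and the within-stratum comparison is the causal one.
Adjusting over the population distribution of assessed risk tier: 0.263·(0.273−0.108) + 0.333·(0.306−0.242) + 0.404·(0.784−0.593) = +0.142.

+0.14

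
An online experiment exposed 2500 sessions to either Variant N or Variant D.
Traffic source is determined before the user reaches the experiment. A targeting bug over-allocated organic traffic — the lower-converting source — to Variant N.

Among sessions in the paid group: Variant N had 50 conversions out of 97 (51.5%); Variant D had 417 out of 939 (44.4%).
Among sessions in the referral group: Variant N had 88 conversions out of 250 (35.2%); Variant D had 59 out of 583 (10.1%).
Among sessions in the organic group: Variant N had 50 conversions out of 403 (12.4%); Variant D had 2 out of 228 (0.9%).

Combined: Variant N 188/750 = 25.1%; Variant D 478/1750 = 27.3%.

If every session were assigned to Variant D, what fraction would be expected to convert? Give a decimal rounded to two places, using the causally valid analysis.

0.22

Nothing the variant does changes traffic source; the imbalance is an allocation artefact. With traffic source also predicting the outcome, the pooled figure is confounded, and the within-stratum comparison is the causal one.
Standardising Variant D to the population traffic source mix: 0.414·417/939 + 0.333·59/583 + 0.252·2/228 = 0.220.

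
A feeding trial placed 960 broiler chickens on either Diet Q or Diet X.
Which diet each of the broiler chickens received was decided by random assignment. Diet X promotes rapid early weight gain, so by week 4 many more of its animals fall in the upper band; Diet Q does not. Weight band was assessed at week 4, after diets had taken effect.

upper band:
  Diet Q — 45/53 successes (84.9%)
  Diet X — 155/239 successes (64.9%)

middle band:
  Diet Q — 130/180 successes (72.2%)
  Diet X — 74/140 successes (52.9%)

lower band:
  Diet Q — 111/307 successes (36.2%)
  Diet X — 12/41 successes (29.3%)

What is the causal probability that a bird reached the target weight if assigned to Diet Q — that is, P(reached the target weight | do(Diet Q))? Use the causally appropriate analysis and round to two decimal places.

The stratified and pooled comparisons disagree (Diet Q wins within each week-4 weight band; Diet X wins overall), so the answer turns on the causal role of week-4 weight band.
The distribution of week-4 weight band is itself part of what the diet does — it is an intermediate outcome. Holding it fixed would remove that part of the effect; the total effect is the pooled difference.
So P(outcome | do(Diet Q)) is just the pooled rate for Diet Q: 286/540 = 0.530.

0.53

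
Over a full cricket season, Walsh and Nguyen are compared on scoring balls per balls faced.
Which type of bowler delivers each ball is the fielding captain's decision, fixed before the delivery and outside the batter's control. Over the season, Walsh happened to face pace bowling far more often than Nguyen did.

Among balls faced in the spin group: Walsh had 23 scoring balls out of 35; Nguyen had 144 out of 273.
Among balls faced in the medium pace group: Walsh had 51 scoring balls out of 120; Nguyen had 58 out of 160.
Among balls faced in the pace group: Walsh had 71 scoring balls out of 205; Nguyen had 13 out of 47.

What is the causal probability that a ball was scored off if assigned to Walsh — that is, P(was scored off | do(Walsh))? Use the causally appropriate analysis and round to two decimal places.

0.49

Within every bowling type level Walsh has the higher rate, yet pooled Nguyen does — Simpson's reversal.
Bowling type is set before the player has any effect — it is not caused by the player — and it independently drives the outcome. That makes it a confounder, so the causal comparison is within bowling type levels.
Standardising Walsh to the population bowling type mix: 0.367·23/35 + 0.333·51/120 + 0.300·71/205 = 0.487.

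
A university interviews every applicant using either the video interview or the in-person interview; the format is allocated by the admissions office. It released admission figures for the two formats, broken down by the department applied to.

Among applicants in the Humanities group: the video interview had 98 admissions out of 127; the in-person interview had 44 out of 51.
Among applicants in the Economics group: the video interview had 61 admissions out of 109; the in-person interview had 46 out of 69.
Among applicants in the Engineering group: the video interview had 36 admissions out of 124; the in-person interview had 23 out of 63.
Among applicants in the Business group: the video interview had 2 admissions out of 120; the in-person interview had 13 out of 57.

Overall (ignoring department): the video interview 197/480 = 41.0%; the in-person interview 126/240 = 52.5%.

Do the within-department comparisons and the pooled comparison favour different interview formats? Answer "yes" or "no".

Within each department level (Humanities 77.2% vs 86.3%; Economics 56.0% vs 66.7%; Engineering 29.0% vs 36.5%; Business 1.7% vs 22.8%), the in-person interview has the higher rate every time. Pooled: 41.0% vs 52.5% — the in-person interview has the higher rate overall. They agree.

no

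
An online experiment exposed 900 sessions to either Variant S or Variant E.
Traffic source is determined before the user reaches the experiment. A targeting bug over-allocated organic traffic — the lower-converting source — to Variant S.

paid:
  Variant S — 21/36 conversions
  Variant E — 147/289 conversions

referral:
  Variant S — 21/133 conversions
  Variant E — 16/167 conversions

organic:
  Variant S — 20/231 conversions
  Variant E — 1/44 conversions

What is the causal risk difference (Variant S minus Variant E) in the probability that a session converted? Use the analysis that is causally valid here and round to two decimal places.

+0.07

The imbalance in traffic source arose from how sessions were allocated, not from anything the variant did; and traffic source independently affects the outcome. The pooled gap is confounded — condition on traffic source.
Adjusting over the population distribution of traffic source: 0.361·(0.583−0.509) + 0.333·(0.158−0.096) + 0.306·(0.087−0.023) = +0.067.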